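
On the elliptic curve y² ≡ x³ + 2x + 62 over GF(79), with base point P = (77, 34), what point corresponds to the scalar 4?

Double-and-add on 4 = (100)₂. Start with P = (77, 34) for the leading 1-bit.
double: tangent at (77, 34): λ = (3·77² + 2)/(2·34) ≡ 14/68. 68⁻¹ ≡ 43 (mod 79) since 68·43 = 2924 ≡ 1, so λ ≡ 14·43 ≡ 49.
  x = λ² - 77 - 77 = 2401 - 154 ≡ 35; y = λ·(77 - 35) - 34 ≡ 49. → (35, 49)
double: tangent at (35, 49): λ = (3·35² + 2)/(2·49) ≡ 43/19. 19⁻¹ ≡ 25 (mod 79) since 19·25 = 475 ≡ 1, so λ ≡ 43·25 ≡ 48.
  x = λ² - 35 - 35 = 2304 - 70 ≡ 22; y = λ·(35 - 22) - 49 ≡ 22. → (22, 22)

(22, 22)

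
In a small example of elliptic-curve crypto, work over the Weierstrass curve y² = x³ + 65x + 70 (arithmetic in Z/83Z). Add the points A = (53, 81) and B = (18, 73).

(42, 14)

(53, 81) + (18, 73). λ = (73 - 81)/(18 - 53) ≡ 75/48 mod 83. 48⁻¹ ≡ 64 (mod 83), so λ ≡ 69.
  x = λ² - 53 - 18 = 4761 - 71 ≡ 42; y = λ·(53 - 42) - 81 ≡ 14. → (42, 14)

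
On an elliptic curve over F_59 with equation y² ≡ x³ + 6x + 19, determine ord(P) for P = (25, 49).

12

2P: tangent at (25, 49): λ = (3·25² + 6)/(2·49) ≡ 52/39. 39⁻¹ ≡ 56 (mod 59) since 39·56 = 2184 ≡ 1, so λ ≡ 52·56 ≡ 21.
  x = λ² - 25 - 25 = 441 - 50 ≡ 37; y = λ·(25 - 37) - 49 ≡ 53. → (37, 53)
3P: (37, 53) + (25, 49). λ = (49 - 53)/(25 - 37) ≡ 55/47 mod 59. 47⁻¹ ≡ 54 (mod 59), so λ ≡ 20.
  x = λ² - 37 - 25 = 400 - 62 ≡ 43; y = λ·(37 - 43) - 53 ≡ 4. → (43, 4)
4P: (43, 4) + (25, 49). λ = (49 - 4)/(25 - 43) ≡ 45/41 mod 59. 41⁻¹ ≡ 36 (mod 59), so λ ≡ 27.
  x = λ² - 43 - 25 = 729 - 68 ≡ 12; y = λ·(43 - 12) - 4 ≡ 7. → (12, 7)
5P: (12, 7) + (25, 49). λ = (49 - 7)/(25 - 12) ≡ 42/13 mod 59. 13⁻¹ ≡ 50 (mod 59), so λ ≡ 35.
  x = λ² - 12 - 25 = 1225 - 37 ≡ 8; y = λ·(12 - 8) - 7 ≡ 15. → (8, 15)
6P: (8, 15) + (25, 49). λ = (49 - 15)/(25 - 8) ≡ 34/17 mod 59. 17⁻¹ ≡ 7 (mod 59) since 17·7 = 119 ≡ 1, so λ ≡ 2.
  x = λ² - 8 - 25 = 4 - 33 ≡ 30; y = λ·(8 - 30) - 15 ≡ 0. → (30, 0)
7P: (30, 0) + (25, 49). λ = (49 - 0)/(25 - 30) ≡ 49/54 mod 59. 54⁻¹ ≡ 47 (mod 59) since 54·47 = 2538 ≡ 1, so λ ≡ 2.
  x = λ² - 30 - 25 = 4 - 55 ≡ 8; y = λ·(30 - 8) - 0 ≡ 44. → (8, 44)
8P: (8, 44) + (25, 49). λ = (49 - 44)/(25 - 8) ≡ 5/17 mod 59. 17⁻¹ ≡ 7 (mod 59) since 17·7 = 119 ≡ 1, so λ ≡ 35.
  x = λ² - 8 - 25 = 1225 - 33 ≡ 12; y = λ·(8 - 12) - 44 ≡ 52. → (12, 52)
9P: (12, 52) + (25, 49). λ = (49 - 52)/(25 - 12) ≡ 56/13 mod 59. 13⁻¹ ≡ 50 (mod 59), so λ ≡ 27.
  x = λ² - 12 - 25 = 729 - 37 ≡ 43; y = λ·(12 - 43) - 52 ≡ 55. → (43, 55)
10P: (43, 55) + (25, 49). λ = (49 - 55)/(25 - 43) ≡ 53/41 mod 59. 41⁻¹ ≡ 36 (mod 59), so λ ≡ 20.
  x = λ² - 43 - 25 = 400 - 68 ≡ 37; y = λ·(43 - 37) - 55 ≡ 6. → (37, 6)
11P: (37, 6) + (25, 49). λ = (49 - 6)/(25 - 37) ≡ 43/47 mod 59. 47⁻¹ ≡ 54 (mod 59), so λ ≡ 21.
  x = λ² - 37 - 25 = 441 - 62 ≡ 25; y = λ·(37 - 25) - 6 ≡ 10. → (25, 10)
12P: (25, 10) + (25, 49): same x and y₁ ≡ -y₂, so the sum is ∞.
12P = ∞, so the order is 12.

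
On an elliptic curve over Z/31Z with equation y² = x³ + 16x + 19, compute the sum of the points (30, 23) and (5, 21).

(3, 30)

(30, 23) + (5, 21). λ = (21 - 23)/(5 - 30) ≡ 29/6 mod 31. 6⁻¹ ≡ 26 (mod 31), so λ ≡ 10.
  x = λ² - 30 - 5 = 100 - 35 ≡ 3; y = λ·(30 - 3) - 23 ≡ 30. → (3, 30)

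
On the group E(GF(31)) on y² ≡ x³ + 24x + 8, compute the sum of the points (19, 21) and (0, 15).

(20, 26)

(19, 21) + (0, 15). λ = (15 - 21)/(0 - 19) ≡ 25/12 mod 31. 12⁻¹ ≡ 13 (mod 31) since 12·13 = 156 ≡ 1, so λ ≡ 15.
  x = λ² - 19 - 0 = 225 - 19 ≡ 20; y = λ·(19 - 20) - 21 ≡ 26. → (20, 26)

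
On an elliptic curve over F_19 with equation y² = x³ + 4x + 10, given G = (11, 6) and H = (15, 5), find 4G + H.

First 4G:
Repeated addition: build up to 4G.
2G: tangent at (11, 6): λ = (3·11² + 4)/(2·6) ≡ 6/12. 12⁻¹ ≡ 8 (mod 19) since 12·8 = 96 ≡ 1, so λ ≡ 6·8 ≡ 10.
  x = λ² - 11 - 11 = 100 - 22 ≡ 2; y = λ·(11 - 2) - 6 ≡ 8. → (2, 8)
3G: (2, 8) + (11, 6). λ = (6 - 8)/(11 - 2) ≡ 17/9 mod 19. 9⁻¹ ≡ 17 (mod 19), so λ ≡ 4.
  x = λ² - 2 - 11 = 16 - 13 ≡ 3; y = λ·(2 - 3) - 8 ≡ 7. → (3, 7)
4G: (3, 7) + (11, 6). λ = (6 - 7)/(11 - 3) ≡ 18/8 mod 19. 8⁻¹ ≡ 12 (mod 19) since 8·12 = 96 ≡ 1, so λ ≡ 7.
  x = λ² - 3 - 11 = 49 - 14 ≡ 16; y = λ·(3 - 16) - 7 ≡ 16. → (16, 16)
4G = (16, 16).
Finally 4G + H:
(16, 16) + (15, 5). λ = (5 - 16)/(15 - 16) ≡ 8/18 mod 19. 18⁻¹ ≡ 18 (mod 19), so λ ≡ 11.
  x = λ² - 16 - 15 = 121 - 31 ≡ 14; y = λ·(16 - 14) - 16 ≡ 6. → (14, 6)

(14, 6)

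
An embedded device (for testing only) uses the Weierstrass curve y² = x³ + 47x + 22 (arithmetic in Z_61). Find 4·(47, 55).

Write G = (47, 55).
Double-and-add on 4 = (100)₂. Start with G = (47, 55) for the leading 1-bit.
double: tangent at (47, 55): λ = (3·47² + 47)/(2·55) ≡ 25/49. 49⁻¹ ≡ 5 (mod 61) since 49·5 = 245 ≡ 1, so λ ≡ 25·5 ≡ 3.
  x = λ² - 47 - 47 = 9 - 94 ≡ 37; y = λ·(47 - 37) - 55 ≡ 36. → (37, 36)
double: tangent at (37, 36): λ = (3·37² + 47)/(2·36) ≡ 6/11. 11⁻¹ ≡ 50 (mod 61), so λ ≡ 6·50 ≡ 56.
  x = λ² - 37 - 37 = 3136 - 74 ≡ 12; y = λ·(37 - 12) - 36 ≡ 22. → (12, 22)

(12, 22)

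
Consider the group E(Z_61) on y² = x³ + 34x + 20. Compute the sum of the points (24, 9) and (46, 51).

(38, 53)

(24, 9) + (46, 51). λ = (51 - 9)/(46 - 24) ≡ 42/22 mod 61. 22⁻¹ ≡ 25 (mod 61), so λ ≡ 13.
  x = λ² - 24 - 46 = 169 - 70 ≡ 38; y = λ·(24 - 38) - 9 ≡ 53. → (38, 53)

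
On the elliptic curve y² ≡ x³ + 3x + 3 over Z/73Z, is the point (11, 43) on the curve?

no

y² = 43² ≡ 24; x³ + 3x + 3 = 1367 ≡ 53 (mod 73). 24 ≠ 53.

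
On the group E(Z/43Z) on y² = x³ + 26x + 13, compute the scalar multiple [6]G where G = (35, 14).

(21, 39)

Double-and-add on 6 = (110)₂. Start with G = (35, 14) for the leading 1-bit.
double: tangent at (35, 14): λ = (3·35² + 26)/(2·14) ≡ 3/28. 28⁻¹ ≡ 20 (mod 43), so λ ≡ 3·20 ≡ 17.
  x = λ² - 35 - 35 = 289 - 70 ≡ 4; y = λ·(35 - 4) - 14 ≡ 40. → (4, 40)
add G: (4, 40) + (35, 14). λ = (14 - 40)/(35 - 4) ≡ 17/31 mod 43. 31⁻¹ ≡ 25 (mod 43), so λ ≡ 38.
  x = λ² - 4 - 35 = 1444 - 39 ≡ 29; y = λ·(4 - 29) - 40 ≡ 42. → (29, 42)
double: tangent at (29, 42): λ = (3·29² + 26)/(2·42) ≡ 12/41. 41⁻¹ ≡ 21 (mod 43) since 41·21 = 861 ≡ 1, so λ ≡ 12·21 ≡ 37.
  x = λ² - 29 - 29 = 1369 - 58 ≡ 21; y = λ·(29 - 21) - 42 ≡ 39. → (21, 39)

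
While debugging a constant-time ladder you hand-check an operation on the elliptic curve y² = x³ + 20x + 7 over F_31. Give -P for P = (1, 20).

-(1, 20) = (1, -20 mod 31) = (1, 11).

(1, 11)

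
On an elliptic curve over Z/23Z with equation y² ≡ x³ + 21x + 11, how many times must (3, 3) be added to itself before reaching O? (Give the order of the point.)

2P: tangent at (3, 3): λ = (3·3² + 21)/(2·3) ≡ 2/6. 6⁻¹ ≡ 4 (mod 23), so λ ≡ 2·4 ≡ 8.
  x = λ² - 3 - 3 = 64 - 6 ≡ 12; y = λ·(3 - 12) - 3 ≡ 17. → (12, 17)
3P: (12, 17) + (3, 3). λ = (3 - 17)/(3 - 12) ≡ 9/14 mod 23. 14⁻¹ ≡ 5 (mod 23), so λ ≡ 22.
  x = λ² - 12 - 3 = 484 - 15 ≡ 9; y = λ·(12 - 9) - 17 ≡ 3. → (9, 3)
4P: (9, 3) + (3, 3). λ = (3 - 3)/(3 - 9) ≡ 0/17 mod 23. 17⁻¹ ≡ 19 (mod 23), so λ ≡ 0.
  x = λ² - 9 - 3 = 0 - 12 ≡ 11; y = λ·(9 - 11) - 3 ≡ 20. → (11, 20)
5P: (11, 20) + (3, 3). λ = (3 - 20)/(3 - 11) ≡ 6/15 mod 23. 15⁻¹ ≡ 20 (mod 23) since 15·20 = 300 ≡ 1, so λ ≡ 5.
  x = λ² - 11 - 3 = 25 - 14 ≡ 11; y = λ·(11 - 11) - 20 ≡ 3. → (11, 3)
6P: (11, 3) + (3, 3). λ = (3 - 3)/(3 - 11) ≡ 0/15 mod 23. 15⁻¹ ≡ 20 (mod 23), so λ ≡ 0.
  x = λ² - 11 - 3 = 0 - 14 ≡ 9; y = λ·(11 - 9) - 3 ≡ 20. → (9, 20)
7P: (9, 20) + (3, 3). λ = (3 - 20)/(3 - 9) ≡ 6/17 mod 23. 17⁻¹ ≡ 19 (mod 23) since 17·19 = 323 ≡ 1, so λ ≡ 22.
  x = λ² - 9 - 3 = 484 - 12 ≡ 12; y = λ·(9 - 12) - 20 ≡ 6. → (12, 6)
8P: (12, 6) + (3, 3). λ = (3 - 6)/(3 - 12) ≡ 20/14 mod 23. 14⁻¹ ≡ 5 (mod 23), so λ ≡ 8.
  x = λ² - 12 - 3 = 64 - 15 ≡ 3; y = λ·(12 - 3) - 6 ≡ 20. → (3, 20)
9P: (3, 20) + (3, 3): same x and y₁ ≡ -y₂, so the sum is O.
9P = O, so the order is 9.

9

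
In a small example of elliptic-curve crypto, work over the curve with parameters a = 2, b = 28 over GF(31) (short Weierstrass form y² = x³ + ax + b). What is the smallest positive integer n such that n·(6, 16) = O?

2P: tangent at (6, 16): λ = (3·6² + 2)/(2·16) ≡ 17/1. 1⁻¹ ≡ 1 (mod 31) since 1·1 = 1 ≡ 1, so λ ≡ 17·1 ≡ 17.
  x = λ² - 6 - 6 = 289 - 12 ≡ 29; y = λ·(6 - 29) - 16 ≡ 27. → (29, 27)
3P: (29, 27) + (6, 16). λ = (16 - 27)/(6 - 29) ≡ 20/8 mod 31. 8⁻¹ ≡ 4 (mod 31) since 8·4 = 32 ≡ 1, so λ ≡ 18.
  x = λ² - 29 - 6 = 324 - 35 ≡ 10; y = λ·(29 - 10) - 27 ≡ 5. → (10, 5)
4P: (10, 5) + (6, 16). λ = (16 - 5)/(6 - 10) ≡ 11/27 mod 31. 27⁻¹ ≡ 23 (mod 31) since 27·23 = 621 ≡ 1, so λ ≡ 5.
  x = λ² - 10 - 6 = 25 - 16 ≡ 9; y = λ·(10 - 9) - 5 ≡ 0. → (9, 0)
5P: (9, 0) + (6, 16). λ = (16 - 0)/(6 - 9) ≡ 16/28 mod 31. 28⁻¹ ≡ 10 (mod 31), so λ ≡ 5.
  x = λ² - 9 - 6 = 25 - 15 ≡ 10; y = λ·(9 - 10) - 0 ≡ 26. → (10, 26)
6P: (10, 26) + (6, 16). λ = (16 - 26)/(6 - 10) ≡ 21/27 mod 31. 27⁻¹ ≡ 23 (mod 31), so λ ≡ 18.
  x = λ² - 10 - 6 = 324 - 16 ≡ 29; y = λ·(10 - 29) - 26 ≡ 4. → (29, 4)
7P: (29, 4) + (6, 16). λ = (16 - 4)/(6 - 29) ≡ 12/8 mod 31. 8⁻¹ ≡ 4 (mod 31), so λ ≡ 17.
  x = λ² - 29 - 6 = 289 - 35 ≡ 6; y = λ·(29 - 6) - 4 ≡ 15. → (6, 15)
8P: (6, 15) + (6, 16): same x and y₁ ≡ -y₂, so the sum is O.
8P = O, so the order is 8.

8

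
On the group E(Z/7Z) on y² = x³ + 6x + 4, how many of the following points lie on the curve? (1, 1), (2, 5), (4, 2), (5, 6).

0

(1, 1): 1² ≡ 1, rhs ≡ 4 → off.
(2, 5): 5² ≡ 4, rhs ≡ 3 → off.
(4, 2): 2² ≡ 4, rhs ≡ 1 → off.
(5, 6): 6² ≡ 1, rhs ≡ 5 → off.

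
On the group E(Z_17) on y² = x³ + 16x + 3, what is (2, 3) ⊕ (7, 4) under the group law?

(2, 3) + (7, 4). λ = (4 - 3)/(7 - 2) ≡ 1/5 mod 17. 5⁻¹ ≡ 7 (mod 17), so λ ≡ 7.
  x = λ² - 2 - 7 = 49 - 9 ≡ 6; y = λ·(2 - 6) - 3 ≡ 3. → (6, 3)

(6, 3)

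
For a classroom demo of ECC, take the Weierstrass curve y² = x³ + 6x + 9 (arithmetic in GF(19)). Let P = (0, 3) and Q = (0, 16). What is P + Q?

O

The two points share x = 0 and their y-coordinates satisfy 3 + 16 ≡ 0 (mod 19), so they are inverses. Their sum is O.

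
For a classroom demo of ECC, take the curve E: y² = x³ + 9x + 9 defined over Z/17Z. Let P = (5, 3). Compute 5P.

(8, 7)

Double-and-add on 5 = (101)₂. Start with P = (5, 3) for the leading 1-bit.
double: tangent at (5, 3): λ = (3·5² + 9)/(2·3) ≡ 16/6. 6⁻¹ ≡ 3 (mod 17) since 6·3 = 18 ≡ 1, so λ ≡ 16·3 ≡ 14.
  x = λ² - 5 - 5 = 196 - 10 ≡ 16; y = λ·(5 - 16) - 3 ≡ 13. → (16, 13)
double: tangent at (16, 13): λ = (3·16² + 9)/(2·13) ≡ 12/9. 9⁻¹ ≡ 2 (mod 17) since 9·2 = 18 ≡ 1, so λ ≡ 12·2 ≡ 7.
  x = λ² - 16 - 16 = 49 - 32 ≡ 0; y = λ·(16 - 0) - 13 ≡ 14. → (0, 14)
add P: (0, 14) + (5, 3). λ = (3 - 14)/(5 - 0) ≡ 6/5 mod 17. 5⁻¹ ≡ 7 (mod 17), so λ ≡ 8.
  x = λ² - 0 - 5 = 64 - 5 ≡ 8; y = λ·(0 - 8) - 14 ≡ 7. → (8, 7)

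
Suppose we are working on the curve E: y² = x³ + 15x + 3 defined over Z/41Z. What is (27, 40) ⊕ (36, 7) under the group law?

(27, 40) + (36, 7). λ = (7 - 40)/(36 - 27) ≡ 8/9 mod 41. 9⁻¹ ≡ 32 (mod 41), so λ ≡ 10.
  x = λ² - 27 - 36 = 100 - 63 ≡ 37; y = λ·(27 - 37) - 40 ≡ 24. → (37, 24)

(37, 24)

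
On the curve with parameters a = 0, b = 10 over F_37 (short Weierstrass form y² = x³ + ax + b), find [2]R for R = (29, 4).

tangent at (29, 4): λ = (3·29² + 0)/(2·4) ≡ 7/8. 8⁻¹ ≡ 14 (mod 37), so λ ≡ 7·14 ≡ 24.
  x = λ² - 29 - 29 = 576 - 58 ≡ 0; y = λ·(29 - 0) - 4 ≡ 26. → (0, 26)

(0, 26)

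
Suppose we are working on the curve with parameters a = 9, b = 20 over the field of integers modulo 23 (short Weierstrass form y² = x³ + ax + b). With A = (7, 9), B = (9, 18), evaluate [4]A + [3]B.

First 4A:
Repeated addition: build up to 4A.
2A: tangent at (7, 9): λ = (3·7² + 9)/(2·9) ≡ 18/18. 18⁻¹ ≡ 9 (mod 23) since 18·9 = 162 ≡ 1, so λ ≡ 18·9 ≡ 1.
  x = λ² - 7 - 7 = 1 - 14 ≡ 10; y = λ·(7 - 10) - 9 ≡ 11. → (10, 11)
3A: (10, 11) + (7, 9). λ = (9 - 11)/(7 - 10) ≡ 21/20 mod 23. 20⁻¹ ≡ 15 (mod 23) since 20·15 = 300 ≡ 1, so λ ≡ 16.
  x = λ² - 10 - 7 = 256 - 17 ≡ 9; y = λ·(10 - 9) - 11 ≡ 5. → (9, 5)
4A: (9, 5) + (7, 9). λ = (9 - 5)/(7 - 9) ≡ 4/21 mod 23. 21⁻¹ ≡ 11 (mod 23) since 21·11 = 231 ≡ 1, so λ ≡ 21.
  x = λ² - 9 - 7 = 441 - 16 ≡ 11; y = λ·(9 - 11) - 5 ≡ 22. → (11, 22)
4A = (11, 22).
Next 3B:
Repeated addition: build up to 3B.
2B: tangent at (9, 18): λ = (3·9² + 9)/(2·18) ≡ 22/13. 13⁻¹ ≡ 16 (mod 23), so λ ≡ 22·16 ≡ 7.
  x = λ² - 9 - 9 = 49 - 18 ≡ 8; y = λ·(9 - 8) - 18 ≡ 12. → (8, 12)
3B: (8, 12) + (9, 18). λ = (18 - 12)/(9 - 8) ≡ 6/1 mod 23. 1⁻¹ ≡ 1 (mod 23), so λ ≡ 6.
  x = λ² - 8 - 9 = 36 - 17 ≡ 19; y = λ·(8 - 19) - 12 ≡ 14. → (19, 14)
3B = (19, 14).
Finally 4A + 3B:
(11, 22) + (19, 14). λ = (14 - 22)/(19 - 11) ≡ 15/8 mod 23. 8⁻¹ ≡ 3 (mod 23), so λ ≡ 22.
  x = λ² - 11 - 19 = 484 - 30 ≡ 17; y = λ·(11 - 17) - 22 ≡ 7. → (17, 7)

(17, 7)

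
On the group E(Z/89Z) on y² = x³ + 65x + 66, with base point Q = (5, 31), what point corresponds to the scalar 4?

(86, 17)

Repeated addition: build up to 4Q.
2Q: tangent at (5, 31): λ = (3·5² + 65)/(2·31) ≡ 51/62. 62⁻¹ ≡ 56 (mod 89), so λ ≡ 51·56 ≡ 8.
  x = λ² - 5 - 5 = 64 - 10 ≡ 54; y = λ·(5 - 54) - 31 ≡ 22. → (54, 22)
3Q: (54, 22) + (5, 31). λ = (31 - 22)/(5 - 54) ≡ 9/40 mod 89. 40⁻¹ ≡ 69 (mod 89) since 40·69 = 2760 ≡ 1, so λ ≡ 87.
  x = λ² - 54 - 5 = 7569 - 59 ≡ 34; y = λ·(54 - 34) - 22 ≡ 27. → (34, 27)
4Q: (34, 27) + (5, 31). λ = (31 - 27)/(5 - 34) ≡ 4/60 mod 89. 60⁻¹ ≡ 46 (mod 89) since 60·46 = 2760 ≡ 1, so λ ≡ 6.
  x = λ² - 34 - 5 = 36 - 39 ≡ 86; y = λ·(34 - 86) - 27 ≡ 17. → (86, 17)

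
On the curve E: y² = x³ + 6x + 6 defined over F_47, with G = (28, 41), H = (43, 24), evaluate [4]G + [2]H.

First 4G:
Repeated addition: build up to 4G.
2G: tangent at (28, 41): λ = (3·28² + 6)/(2·41) ≡ 8/35. 35⁻¹ ≡ 43 (mod 47), so λ ≡ 8·43 ≡ 15.
  x = λ² - 28 - 28 = 225 - 56 ≡ 28; y = λ·(28 - 28) - 41 ≡ 6. → (28, 6)
3G: (28, 6) + (28, 41): same x and y₁ ≡ -y₂, so the sum is ∞.
4G: ∞ + (28, 41) = (28, 41) (identity).
4G = (28, 41).
Next 2H:
Repeated addition: build up to 2H.
2H: tangent at (43, 24): λ = (3·43² + 6)/(2·24) ≡ 7/1. 1⁻¹ ≡ 1 (mod 47) since 1·1 = 1 ≡ 1, so λ ≡ 7·1 ≡ 7.
  x = λ² - 43 - 43 = 49 - 86 ≡ 10; y = λ·(43 - 10) - 24 ≡ 19. → (10, 19)
2H = (10, 19).
Finally 4G + 2H:
(28, 41) + (10, 19). λ = (19 - 41)/(10 - 28) ≡ 25/29 mod 47. 29⁻¹ ≡ 13 (mod 47) since 29·13 = 377 ≡ 1, so λ ≡ 43.
  x = λ² - 28 - 10 = 1849 - 38 ≡ 25; y = λ·(28 - 25) - 41 ≡ 41. → (25, 41)

(25, 41)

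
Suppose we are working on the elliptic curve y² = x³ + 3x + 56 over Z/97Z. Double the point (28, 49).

tangent at (28, 49): λ = (3·28² + 3)/(2·49) ≡ 27/1. 1⁻¹ ≡ 1 (mod 97) since 1·1 = 1 ≡ 1, so λ ≡ 27·1 ≡ 27.
  x = λ² - 28 - 28 = 729 - 56 ≡ 91; y = λ·(28 - 91) - 49 ≡ 93. → (91, 93)

(91, 93)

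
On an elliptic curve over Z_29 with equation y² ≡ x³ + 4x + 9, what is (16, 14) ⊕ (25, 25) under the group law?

(21, 25)

(16, 14) + (25, 25). λ = (25 - 14)/(25 - 16) ≡ 11/9 mod 29. 9⁻¹ ≡ 13 (mod 29), so λ ≡ 27.
  x = λ² - 16 - 25 = 729 - 41 ≡ 21; y = λ·(16 - 21) - 14 ≡ 25. → (21, 25)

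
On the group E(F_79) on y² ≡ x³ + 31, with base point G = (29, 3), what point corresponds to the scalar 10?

Repeated addition: build up to 10G.
2G: tangent at (29, 3): λ = (3·29² + 0)/(2·3) ≡ 74/6. 6⁻¹ ≡ 66 (mod 79), so λ ≡ 74·66 ≡ 65.
  x = λ² - 29 - 29 = 4225 - 58 ≡ 59; y = λ·(29 - 59) - 3 ≡ 22. → (59, 22)
3G: (59, 22) + (29, 3). λ = (3 - 22)/(29 - 59) ≡ 60/49 mod 79. 49⁻¹ ≡ 50 (mod 79) since 49·50 = 2450 ≡ 1, so λ ≡ 77.
  x = λ² - 59 - 29 = 5929 - 88 ≡ 74; y = λ·(59 - 74) - 22 ≡ 8. → (74, 8)
4G: (74, 8) + (29, 3). λ = (3 - 8)/(29 - 74) ≡ 74/34 mod 79. 34⁻¹ ≡ 7 (mod 79), so λ ≡ 44.
  x = λ² - 74 - 29 = 1936 - 103 ≡ 16; y = λ·(74 - 16) - 8 ≡ 16. → (16, 16)
5G: (16, 16) + (29, 3). λ = (3 - 16)/(29 - 16) ≡ 66/13 mod 79. 13⁻¹ ≡ 73 (mod 79), so λ ≡ 78.
  x = λ² - 16 - 29 = 6084 - 45 ≡ 35; y = λ·(16 - 35) - 16 ≡ 3. → (35, 3)
6G: (35, 3) + (29, 3). λ = (3 - 3)/(29 - 35) ≡ 0/73 mod 79. 73⁻¹ ≡ 13 (mod 79), so λ ≡ 0.
  x = λ² - 35 - 29 = 0 - 64 ≡ 15; y = λ·(35 - 15) - 3 ≡ 76. → (15, 76)
7G: (15, 76) + (29, 3). λ = (3 - 76)/(29 - 15) ≡ 6/14 mod 79. 14⁻¹ ≡ 17 (mod 79), so λ ≡ 23.
  x = λ² - 15 - 29 = 529 - 44 ≡ 11; y = λ·(15 - 11) - 76 ≡ 16. → (11, 16)
8G: (11, 16) + (29, 3). λ = (3 - 16)/(29 - 11) ≡ 66/18 mod 79. 18⁻¹ ≡ 22 (mod 79) since 18·22 = 396 ≡ 1, so λ ≡ 30.
  x = λ² - 11 - 29 = 900 - 40 ≡ 70; y = λ·(11 - 70) - 16 ≡ 31. → (70, 31)
9G: (70, 31) + (29, 3). λ = (3 - 31)/(29 - 70) ≡ 51/38 mod 79. 38⁻¹ ≡ 52 (mod 79) since 38·52 = 1976 ≡ 1, so λ ≡ 45.
  x = λ² - 70 - 29 = 2025 - 99 ≡ 30; y = λ·(70 - 30) - 31 ≡ 31. → (30, 31)
10G: (30, 31) + (29, 3). λ = (3 - 31)/(29 - 30) ≡ 51/78 mod 79. 78⁻¹ ≡ 78 (mod 79), so λ ≡ 28.
  x = λ² - 30 - 29 = 784 - 59 ≡ 14; y = λ·(30 - 14) - 31 ≡ 22. → (14, 22)

(14, 22)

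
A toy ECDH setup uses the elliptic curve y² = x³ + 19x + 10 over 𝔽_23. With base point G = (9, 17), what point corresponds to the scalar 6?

Repeated addition: build up to 6G.
2G: tangent at (9, 17): λ = (3·9² + 19)/(2·17) ≡ 9/11. 11⁻¹ ≡ 21 (mod 23), so λ ≡ 9·21 ≡ 5.
  x = λ² - 9 - 9 = 25 - 18 ≡ 7; y = λ·(9 - 7) - 17 ≡ 16. → (7, 16)
3G: (7, 16) + (9, 17). λ = (17 - 16)/(9 - 7) ≡ 1/2 mod 23. 2⁻¹ ≡ 12 (mod 23), so λ ≡ 12.
  x = λ² - 7 - 9 = 144 - 16 ≡ 13; y = λ·(7 - 13) - 16 ≡ 4. → (13, 4)
4G: (13, 4) + (9, 17). λ = (17 - 4)/(9 - 13) ≡ 13/19 mod 23. 19⁻¹ ≡ 17 (mod 23) since 19·17 = 323 ≡ 1, so λ ≡ 14.
  x = λ² - 13 - 9 = 196 - 22 ≡ 13; y = λ·(13 - 13) - 4 ≡ 19. → (13, 19)
5G: (13, 19) + (9, 17). λ = (17 - 19)/(9 - 13) ≡ 21/19 mod 23. 19⁻¹ ≡ 17 (mod 23) since 19·17 = 323 ≡ 1, so λ ≡ 12.
  x = λ² - 13 - 9 = 144 - 22 ≡ 7; y = λ·(13 - 7) - 19 ≡ 7. → (7, 7)
6G: (7, 7) + (9, 17). λ = (17 - 7)/(9 - 7) ≡ 10/2 mod 23. 2⁻¹ ≡ 12 (mod 23), so λ ≡ 5.
  x = λ² - 7 - 9 = 25 - 16 ≡ 9; y = λ·(7 - 9) - 7 ≡ 6. → (9, 6)

(9, 6)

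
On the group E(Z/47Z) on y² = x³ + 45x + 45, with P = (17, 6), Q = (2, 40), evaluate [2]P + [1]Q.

(22, 11)

First 2P:
Repeated addition: build up to 2P.
2P: tangent at (17, 6): λ = (3·17² + 45)/(2·6) ≡ 19/12. 12⁻¹ ≡ 4 (mod 47) since 12·4 = 48 ≡ 1, so λ ≡ 19·4 ≡ 29.
  x = λ² - 17 - 17 = 841 - 34 ≡ 8; y = λ·(17 - 8) - 6 ≡ 20. → (8, 20)
2P = (8, 20).
Finally 2P + Q:
(8, 20) + (2, 40). λ = (40 - 20)/(2 - 8) ≡ 20/41 mod 47. 41⁻¹ ≡ 39 (mod 47), so λ ≡ 28.
  x = λ² - 8 - 2 = 784 - 10 ≡ 22; y = λ·(8 - 22) - 20 ≡ 11. → (22, 11)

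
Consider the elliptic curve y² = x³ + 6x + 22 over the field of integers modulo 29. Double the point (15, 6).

tangent at (15, 6): λ = (3·15² + 6)/(2·6) ≡ 14/12. 12⁻¹ ≡ 17 (mod 29) since 12·17 = 204 ≡ 1, so λ ≡ 14·17 ≡ 6.
  x = λ² - 15 - 15 = 36 - 30 ≡ 6; y = λ·(15 - 6) - 6 ≡ 19. → (6, 19)

(6, 19)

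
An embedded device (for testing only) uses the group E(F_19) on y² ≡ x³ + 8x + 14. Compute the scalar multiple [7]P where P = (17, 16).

Repeated addition: build up to 7P.
2P: tangent at (17, 16): λ = (3·17² + 8)/(2·16) ≡ 1/13. 13⁻¹ ≡ 3 (mod 19) since 13·3 = 39 ≡ 1, so λ ≡ 1·3 ≡ 3.
  x = λ² - 17 - 17 = 9 - 34 ≡ 13; y = λ·(17 - 13) - 16 ≡ 15. → (13, 15)
3P: (13, 15) + (17, 16). λ = (16 - 15)/(17 - 13) ≡ 1/4 mod 19. 4⁻¹ ≡ 5 (mod 19), so λ ≡ 5.
  x = λ² - 13 - 17 = 25 - 30 ≡ 14; y = λ·(13 - 14) - 15 ≡ 18. → (14, 18)
4P: (14, 18) + (17, 16). λ = (16 - 18)/(17 - 14) ≡ 17/3 mod 19. 3⁻¹ ≡ 13 (mod 19) since 3·13 = 39 ≡ 1, so λ ≡ 12.
  x = λ² - 14 - 17 = 144 - 31 ≡ 18; y = λ·(14 - 18) - 18 ≡ 10. → (18, 10)
5P: (18, 10) + (17, 16). λ = (16 - 10)/(17 - 18) ≡ 6/18 mod 19. 18⁻¹ ≡ 18 (mod 19), so λ ≡ 13.
  x = λ² - 18 - 17 = 169 - 35 ≡ 1; y = λ·(18 - 1) - 10 ≡ 2. → (1, 2)
6P: (1, 2) + (17, 16). λ = (16 - 2)/(17 - 1) ≡ 14/16 mod 19. 16⁻¹ ≡ 6 (mod 19), so λ ≡ 8.
  x = λ² - 1 - 17 = 64 - 18 ≡ 8; y = λ·(1 - 8) - 2 ≡ 18. → (8, 18)
7P: (8, 18) + (17, 16). λ = (16 - 18)/(17 - 8) ≡ 17/9 mod 19. 9⁻¹ ≡ 17 (mod 19), so λ ≡ 4.
  x = λ² - 8 - 17 = 16 - 25 ≡ 10; y = λ·(8 - 10) - 18 ≡ 12. → (10, 12)

(10, 12)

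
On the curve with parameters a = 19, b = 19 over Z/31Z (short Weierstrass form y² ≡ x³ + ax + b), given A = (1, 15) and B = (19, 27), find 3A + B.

First 3A:
Repeated addition: build up to 3A.
2A: tangent at (1, 15): λ = (3·1² + 19)/(2·15) ≡ 22/30. 30⁻¹ ≡ 30 (mod 31), so λ ≡ 22·30 ≡ 9.
  x = λ² - 1 - 1 = 81 - 2 ≡ 17; y = λ·(1 - 17) - 15 ≡ 27. → (17, 27)
3A: (17, 27) + (1, 15). λ = (15 - 27)/(1 - 17) ≡ 19/15 mod 31. 15⁻¹ ≡ 29 (mod 31) since 15·29 = 435 ≡ 1, so λ ≡ 24.
  x = λ² - 17 - 1 = 576 - 18 ≡ 0; y = λ·(17 - 0) - 27 ≡ 9. → (0, 9)
3A = (0, 9).
Finally 3A + B:
(0, 9) + (19, 27). λ = (27 - 9)/(19 - 0) ≡ 18/19 mod 31. 19⁻¹ ≡ 18 (mod 31), so λ ≡ 14.
  x = λ² - 0 - 19 = 196 - 19 ≡ 22; y = λ·(0 - 22) - 9 ≡ 24. → (22, 24)

(22, 24)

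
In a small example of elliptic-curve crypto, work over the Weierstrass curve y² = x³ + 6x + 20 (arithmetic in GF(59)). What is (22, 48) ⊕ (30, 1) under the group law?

(22, 48) + (30, 1). λ = (1 - 48)/(30 - 22) ≡ 12/8 mod 59. 8⁻¹ ≡ 37 (mod 59), so λ ≡ 31.
  x = λ² - 22 - 30 = 961 - 52 ≡ 24; y = λ·(22 - 24) - 48 ≡ 8. → (24, 8)

(24, 8)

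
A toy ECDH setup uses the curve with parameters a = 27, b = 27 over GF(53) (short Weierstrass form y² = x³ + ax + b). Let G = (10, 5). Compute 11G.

(46, 5)

Double-and-add on 11 = (1011)₂. Start with G = (10, 5) for the leading 1-bit.
double: tangent at (10, 5): λ = (3·10² + 27)/(2·5) ≡ 9/10. 10⁻¹ ≡ 16 (mod 53) since 10·16 = 160 ≡ 1, so λ ≡ 9·16 ≡ 38.
  x = λ² - 10 - 10 = 1444 - 20 ≡ 46; y = λ·(10 - 46) - 5 ≡ 5. → (46, 5)
double: tangent at (46, 5): λ = (3·46² + 27)/(2·5) ≡ 15/10. 10⁻¹ ≡ 16 (mod 53) since 10·16 = 160 ≡ 1, so λ ≡ 15·16 ≡ 28.
  x = λ² - 46 - 46 = 784 - 92 ≡ 3; y = λ·(46 - 3) - 5 ≡ 33. → (3, 33)
add G: (3, 33) + (10, 5). λ = (5 - 33)/(10 - 3) ≡ 25/7 mod 53. 7⁻¹ ≡ 38 (mod 53), so λ ≡ 49.
  x = λ² - 3 - 10 = 2401 - 13 ≡ 3; y = λ·(3 - 3) - 33 ≡ 20. → (3, 20)
double: tangent at (3, 20): λ = (3·3² + 27)/(2·20) ≡ 1/40. 40⁻¹ ≡ 4 (mod 53), so λ ≡ 1·4 ≡ 4.
  x = λ² - 3 - 3 = 16 - 6 ≡ 10; y = λ·(3 - 10) - 20 ≡ 5. → (10, 5)
add G: tangent at (10, 5): λ = (3·10² + 27)/(2·5) ≡ 9/10. 10⁻¹ ≡ 16 (mod 53) since 10·16 = 160 ≡ 1, so λ ≡ 9·16 ≡ 38.
  x = λ² - 10 - 10 = 1444 - 20 ≡ 46; y = λ·(10 - 46) - 5 ≡ 5. → (46, 5)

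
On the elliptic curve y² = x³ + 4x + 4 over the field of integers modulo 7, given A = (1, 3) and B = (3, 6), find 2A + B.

First 2A:
Repeated addition: build up to 2A.
2A: tangent at (1, 3): λ = (3·1² + 4)/(2·3) ≡ 0/6. 6⁻¹ ≡ 6 (mod 7), so λ ≡ 0·6 ≡ 0.
  x = λ² - 1 - 1 = 0 - 2 ≡ 5; y = λ·(1 - 5) - 3 ≡ 4. → (5, 4)
2A = (5, 4).
Finally 2A + B:
(5, 4) + (3, 6). λ = (6 - 4)/(3 - 5) ≡ 2/5 mod 7. 5⁻¹ ≡ 3 (mod 7) since 5·3 = 15 ≡ 1, so λ ≡ 6.
  x = λ² - 5 - 3 = 36 - 8 ≡ 0; y = λ·(5 - 0) - 4 ≡ 5. → (0, 5)

(0, 5)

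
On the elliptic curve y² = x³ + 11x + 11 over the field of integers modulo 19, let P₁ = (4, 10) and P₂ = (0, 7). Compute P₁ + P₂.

(4, 10) + (0, 7). λ = (7 - 10)/(0 - 4) ≡ 16/15 mod 19. 15⁻¹ ≡ 14 (mod 19), so λ ≡ 15.
  x = λ² - 4 - 0 = 225 - 4 ≡ 12; y = λ·(4 - 12) - 10 ≡ 3. → (12, 3)

(12, 3)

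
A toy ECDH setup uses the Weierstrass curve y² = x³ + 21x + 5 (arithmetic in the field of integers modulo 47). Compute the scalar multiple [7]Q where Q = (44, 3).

Repeated addition: build up to 7Q.
2Q: tangent at (44, 3): λ = (3·44² + 21)/(2·3) ≡ 1/6. 6⁻¹ ≡ 8 (mod 47) since 6·8 = 48 ≡ 1, so λ ≡ 1·8 ≡ 8.
  x = λ² - 44 - 44 = 64 - 88 ≡ 23; y = λ·(44 - 23) - 3 ≡ 24. → (23, 24)
3Q: (23, 24) + (44, 3). λ = (3 - 24)/(44 - 23) ≡ 26/21 mod 47. 21⁻¹ ≡ 9 (mod 47), so λ ≡ 46.
  x = λ² - 23 - 44 = 2116 - 67 ≡ 28; y = λ·(23 - 28) - 24 ≡ 28. → (28, 28)
4Q: (28, 28) + (44, 3). λ = (3 - 28)/(44 - 28) ≡ 22/16 mod 47. 16⁻¹ ≡ 3 (mod 47) since 16·3 = 48 ≡ 1, so λ ≡ 19.
  x = λ² - 28 - 44 = 361 - 72 ≡ 7; y = λ·(28 - 7) - 28 ≡ 42. → (7, 42)
5Q: (7, 42) + (44, 3). λ = (3 - 42)/(44 - 7) ≡ 8/37 mod 47. 37⁻¹ ≡ 14 (mod 47), so λ ≡ 18.
  x = λ² - 7 - 44 = 324 - 51 ≡ 38; y = λ·(7 - 38) - 42 ≡ 11. → (38, 11)
6Q: (38, 11) + (44, 3). λ = (3 - 11)/(44 - 38) ≡ 39/6 mod 47. 6⁻¹ ≡ 8 (mod 47), so λ ≡ 30.
  x = λ² - 38 - 44 = 900 - 82 ≡ 19; y = λ·(38 - 19) - 11 ≡ 42. → (19, 42)
7Q: (19, 42) + (44, 3). λ = (3 - 42)/(44 - 19) ≡ 8/25 mod 47. 25⁻¹ ≡ 32 (mod 47) since 25·32 = 800 ≡ 1, so λ ≡ 21.
  x = λ² - 19 - 44 = 441 - 63 ≡ 2; y = λ·(19 - 2) - 42 ≡ 33. → (2, 33)

(2, 33)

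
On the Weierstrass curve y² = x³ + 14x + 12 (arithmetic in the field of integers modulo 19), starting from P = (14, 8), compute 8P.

(14, 11)

Repeated addition: build up to 8P.
2P: tangent at (14, 8): λ = (3·14² + 14)/(2·8) ≡ 13/16. 16⁻¹ ≡ 6 (mod 19) since 16·6 = 96 ≡ 1, so λ ≡ 13·6 ≡ 2.
  x = λ² - 14 - 14 = 4 - 28 ≡ 14; y = λ·(14 - 14) - 8 ≡ 11. → (14, 11)
3P: (14, 11) + (14, 8): same x and y₁ ≡ -y₂, so the sum is O.
4P: O + (14, 8) = (14, 8) (identity).
5P: tangent at (14, 8): λ = (3·14² + 14)/(2·8) ≡ 13/16. 16⁻¹ ≡ 6 (mod 19) since 16·6 = 96 ≡ 1, so λ ≡ 13·6 ≡ 2.
  x = λ² - 14 - 14 = 4 - 28 ≡ 14; y = λ·(14 - 14) - 8 ≡ 11. → (14, 11)
6P: (14, 11) + (14, 8): same x and y₁ ≡ -y₂, so the sum is O.
7P: O + (14, 8) = (14, 8) (identity).
8P: tangent at (14, 8): λ = (3·14² + 14)/(2·8) ≡ 13/16. 16⁻¹ ≡ 6 (mod 19), so λ ≡ 13·6 ≡ 2.
  x = λ² - 14 - 14 = 4 - 28 ≡ 14; y = λ·(14 - 14) - 8 ≡ 11. → (14, 11)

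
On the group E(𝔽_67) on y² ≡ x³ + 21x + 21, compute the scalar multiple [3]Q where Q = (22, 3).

(28, 60)

Repeated addition: build up to 3Q.
2Q: tangent at (22, 3): λ = (3·22² + 21)/(2·3) ≡ 66/6. 6⁻¹ ≡ 56 (mod 67) since 6·56 = 336 ≡ 1, so λ ≡ 66·56 ≡ 11.
  x = λ² - 22 - 22 = 121 - 44 ≡ 10; y = λ·(22 - 10) - 3 ≡ 62. → (10, 62)
3Q: (10, 62) + (22, 3). λ = (3 - 62)/(22 - 10) ≡ 8/12 mod 67. 12⁻¹ ≡ 28 (mod 67), so λ ≡ 23.
  x = λ² - 10 - 22 = 529 - 32 ≡ 28; y = λ·(10 - 28) - 62 ≡ 60. → (28, 60)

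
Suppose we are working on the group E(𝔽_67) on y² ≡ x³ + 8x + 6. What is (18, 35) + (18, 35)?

(26, 54)

tangent at (18, 35): λ = (3·18² + 8)/(2·35) ≡ 42/3. 3⁻¹ ≡ 45 (mod 67), so λ ≡ 42·45 ≡ 14.
  x = λ² - 18 - 18 = 196 - 36 ≡ 26; y = λ·(18 - 26) - 35 ≡ 54. → (26, 54)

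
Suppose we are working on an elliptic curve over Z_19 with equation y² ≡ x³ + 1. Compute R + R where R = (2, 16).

tangent at (2, 16): λ = (3·2² + 0)/(2·16) ≡ 12/13. 13⁻¹ ≡ 3 (mod 19) since 13·3 = 39 ≡ 1, so λ ≡ 12·3 ≡ 17.
  x = λ² - 2 - 2 = 289 - 4 ≡ 0; y = λ·(2 - 0) - 16 ≡ 18. → (0, 18)

(0, 18)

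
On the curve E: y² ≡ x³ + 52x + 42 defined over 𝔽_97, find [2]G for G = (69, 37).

tangent at (69, 37): λ = (3·69² + 52)/(2·37) ≡ 76/74. 74⁻¹ ≡ 59 (mod 97), so λ ≡ 76·59 ≡ 22.
  x = λ² - 69 - 69 = 484 - 138 ≡ 55; y = λ·(69 - 55) - 37 ≡ 77. → (55, 77)

(55, 77)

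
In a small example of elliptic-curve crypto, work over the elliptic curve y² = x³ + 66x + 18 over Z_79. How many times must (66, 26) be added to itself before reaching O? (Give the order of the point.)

2P: tangent at (66, 26): λ = (3·66² + 66)/(2·26) ≡ 20/52. 52⁻¹ ≡ 38 (mod 79) since 52·38 = 1976 ≡ 1, so λ ≡ 20·38 ≡ 49.
  x = λ² - 66 - 66 = 2401 - 132 ≡ 57; y = λ·(66 - 57) - 26 ≡ 20. → (57, 20)
3P: (57, 20) + (66, 26). λ = (26 - 20)/(66 - 57) ≡ 6/9 mod 79. 9⁻¹ ≡ 44 (mod 79) since 9·44 = 396 ≡ 1, so λ ≡ 27.
  x = λ² - 57 - 66 = 729 - 123 ≡ 53; y = λ·(57 - 53) - 20 ≡ 9. → (53, 9)
4P: (53, 9) + (66, 26). λ = (26 - 9)/(66 - 53) ≡ 17/13 mod 79. 13⁻¹ ≡ 73 (mod 79), so λ ≡ 56.
  x = λ² - 53 - 66 = 3136 - 119 ≡ 15; y = λ·(53 - 15) - 9 ≡ 65. → (15, 65)
5P: (15, 65) + (66, 26). λ = (26 - 65)/(66 - 15) ≡ 40/51 mod 79. 51⁻¹ ≡ 31 (mod 79) since 51·31 = 1581 ≡ 1, so λ ≡ 55.
  x = λ² - 15 - 66 = 3025 - 81 ≡ 21; y = λ·(15 - 21) - 65 ≡ 0. → (21, 0)
6P: (21, 0) + (66, 26). λ = (26 - 0)/(66 - 21) ≡ 26/45 mod 79. 45⁻¹ ≡ 72 (mod 79), so λ ≡ 55.
  x = λ² - 21 - 66 = 3025 - 87 ≡ 15; y = λ·(21 - 15) - 0 ≡ 14. → (15, 14)
7P: (15, 14) + (66, 26). λ = (26 - 14)/(66 - 15) ≡ 12/51 mod 79. 51⁻¹ ≡ 31 (mod 79) since 51·31 = 1581 ≡ 1, so λ ≡ 56.
  x = λ² - 15 - 66 = 3136 - 81 ≡ 53; y = λ·(15 - 53) - 14 ≡ 70. → (53, 70)
8P: (53, 70) + (66, 26). λ = (26 - 70)/(66 - 53) ≡ 35/13 mod 79. 13⁻¹ ≡ 73 (mod 79) since 13·73 = 949 ≡ 1, so λ ≡ 27.
  x = λ² - 53 - 66 = 729 - 119 ≡ 57; y = λ·(53 - 57) - 70 ≡ 59. → (57, 59)
9P: (57, 59) + (66, 26). λ = (26 - 59)/(66 - 57) ≡ 46/9 mod 79. 9⁻¹ ≡ 44 (mod 79), so λ ≡ 49.
  x = λ² - 57 - 66 = 2401 - 123 ≡ 66; y = λ·(57 - 66) - 59 ≡ 53. → (66, 53)
10P: (66, 53) + (66, 26): same x and y₁ ≡ -y₂, so the sum is O.
10P = O, so the order is 10.

10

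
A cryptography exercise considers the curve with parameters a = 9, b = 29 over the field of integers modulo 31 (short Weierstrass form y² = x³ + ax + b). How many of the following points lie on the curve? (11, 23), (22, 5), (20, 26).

3

(11, 23): 23² ≡ 2, rhs ≡ 2 → on.
(22, 5): 5² ≡ 25, rhs ≡ 25 → on.
(20, 26): 26² ≡ 25, rhs ≡ 25 → on.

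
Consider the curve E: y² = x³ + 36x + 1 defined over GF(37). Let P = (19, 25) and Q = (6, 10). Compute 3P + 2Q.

First 3P:
Repeated addition: build up to 3P.
2P: tangent at (19, 25): λ = (3·19² + 36)/(2·25) ≡ 9/13. 13⁻¹ ≡ 20 (mod 37) since 13·20 = 260 ≡ 1, so λ ≡ 9·20 ≡ 32.
  x = λ² - 19 - 19 = 1024 - 38 ≡ 24; y = λ·(19 - 24) - 25 ≡ 0. → (24, 0)
3P: (24, 0) + (19, 25). λ = (25 - 0)/(19 - 24) ≡ 25/32 mod 37. 32⁻¹ ≡ 22 (mod 37), so λ ≡ 32.
  x = λ² - 24 - 19 = 1024 - 43 ≡ 19; y = λ·(24 - 19) - 0 ≡ 12. → (19, 12)
3P = (19, 12).
Next 2Q:
Repeated addition: build up to 2Q.
2Q: tangent at (6, 10): λ = (3·6² + 36)/(2·10) ≡ 33/20. 20⁻¹ ≡ 13 (mod 37) since 20·13 = 260 ≡ 1, so λ ≡ 33·13 ≡ 22.
  x = λ² - 6 - 6 = 484 - 12 ≡ 28; y = λ·(6 - 28) - 10 ≡ 24. → (28, 24)
2Q = (28, 24).
Finally 3P + 2Q:
(19, 12) + (28, 24). λ = (24 - 12)/(28 - 19) ≡ 12/9 mod 37. 9⁻¹ ≡ 33 (mod 37) since 9·33 = 297 ≡ 1, so λ ≡ 26.
  x = λ² - 19 - 28 = 676 - 47 ≡ 0; y = λ·(19 - 0) - 12 ≡ 1. → (0, 1)

(0, 1)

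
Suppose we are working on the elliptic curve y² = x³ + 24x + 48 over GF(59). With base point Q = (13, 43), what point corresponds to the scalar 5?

(28, 55)

Double-and-add on 5 = (101)₂. Start with Q = (13, 43) for the leading 1-bit.
double: tangent at (13, 43): λ = (3·13² + 24)/(2·43) ≡ 0/27. 27⁻¹ ≡ 35 (mod 59) since 27·35 = 945 ≡ 1, so λ ≡ 0·35 ≡ 0.
  x = λ² - 13 - 13 = 0 - 26 ≡ 33; y = λ·(13 - 33) - 43 ≡ 16. → (33, 16)
double: tangent at (33, 16): λ = (3·33² + 24)/(2·16) ≡ 46/32. 32⁻¹ ≡ 24 (mod 59) since 32·24 = 768 ≡ 1, so λ ≡ 46·24 ≡ 42.
  x = λ² - 33 - 33 = 1764 - 66 ≡ 46; y = λ·(33 - 46) - 16 ≡ 28. → (46, 28)
add Q: (46, 28) + (13, 43). λ = (43 - 28)/(13 - 46) ≡ 15/26 mod 59. 26⁻¹ ≡ 25 (mod 59), so λ ≡ 21.
  x = λ² - 46 - 13 = 441 - 59 ≡ 28; y = λ·(46 - 28) - 28 ≡ 55. → (28, 55)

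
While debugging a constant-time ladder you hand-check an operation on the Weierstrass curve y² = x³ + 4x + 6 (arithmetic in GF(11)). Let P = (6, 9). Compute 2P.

tangent at (6, 9): λ = (3·6² + 4)/(2·9) ≡ 2/7. 7⁻¹ ≡ 8 (mod 11) since 7·8 = 56 ≡ 1, so λ ≡ 2·8 ≡ 5.
  x = λ² - 6 - 6 = 25 - 12 ≡ 2; y = λ·(6 - 2) - 9 ≡ 0. → (2, 0)

(2, 0)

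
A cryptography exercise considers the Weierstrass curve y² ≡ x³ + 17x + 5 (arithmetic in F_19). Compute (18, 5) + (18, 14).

O

The two points share x = 18 and their y-coordinates satisfy 5 + 14 ≡ 0 (mod 19), so they are inverses. Their sum is O.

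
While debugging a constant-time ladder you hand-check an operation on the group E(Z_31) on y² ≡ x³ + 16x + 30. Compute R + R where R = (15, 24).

tangent at (15, 24): λ = (3·15² + 16)/(2·24) ≡ 9/17. 17⁻¹ ≡ 11 (mod 31), so λ ≡ 9·11 ≡ 6.
  x = λ² - 15 - 15 = 36 - 30 ≡ 6; y = λ·(15 - 6) - 24 ≡ 30. → (6, 30)

(6, 30)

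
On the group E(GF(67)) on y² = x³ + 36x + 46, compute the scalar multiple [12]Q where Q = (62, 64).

(12, 14)

Double-and-add on 12 = (1100)₂. Start with Q = (62, 64) for the leading 1-bit.
double: tangent at (62, 64): λ = (3·62² + 36)/(2·64) ≡ 44/61. 61⁻¹ ≡ 11 (mod 67), so λ ≡ 44·11 ≡ 15.
  x = λ² - 62 - 62 = 225 - 124 ≡ 34; y = λ·(62 - 34) - 64 ≡ 21. → (34, 21)
add Q: (34, 21) + (62, 64). λ = (64 - 21)/(62 - 34) ≡ 43/28 mod 67. 28⁻¹ ≡ 12 (mod 67), so λ ≡ 47.
  x = λ² - 34 - 62 = 2209 - 96 ≡ 36; y = λ·(34 - 36) - 21 ≡ 19. → (36, 19)
double: tangent at (36, 19): λ = (3·36² + 36)/(2·19) ≡ 38/38. 38⁻¹ ≡ 30 (mod 67), so λ ≡ 38·30 ≡ 1.
  x = λ² - 36 - 36 = 1 - 72 ≡ 63; y = λ·(36 - 63) - 19 ≡ 21. → (63, 21)
double: tangent at (63, 21): λ = (3·63² + 36)/(2·21) ≡ 17/42. 42⁻¹ ≡ 8 (mod 67) since 42·8 = 336 ≡ 1, so λ ≡ 17·8 ≡ 2.
  x = λ² - 63 - 63 = 4 - 126 ≡ 12; y = λ·(63 - 12) - 21 ≡ 14. → (12, 14)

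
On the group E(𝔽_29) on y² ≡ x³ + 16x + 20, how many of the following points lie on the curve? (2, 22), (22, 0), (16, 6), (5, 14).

2

(2, 22): 22² ≡ 20, rhs ≡ 2 → off.
(22, 0): 0² ≡ 0, rhs ≡ 0 → on.
(16, 6): 6² ≡ 7, rhs ≡ 22 → off.
(5, 14): 14² ≡ 22, rhs ≡ 22 → on.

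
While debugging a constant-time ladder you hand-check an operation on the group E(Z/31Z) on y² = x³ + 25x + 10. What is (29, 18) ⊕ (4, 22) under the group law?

(29, 18) + (4, 22). λ = (22 - 18)/(4 - 29) ≡ 4/6 mod 31. 6⁻¹ ≡ 26 (mod 31), so λ ≡ 11.
  x = λ² - 29 - 4 = 121 - 33 ≡ 26; y = λ·(29 - 26) - 18 ≡ 15. → (26, 15)

(26, 15)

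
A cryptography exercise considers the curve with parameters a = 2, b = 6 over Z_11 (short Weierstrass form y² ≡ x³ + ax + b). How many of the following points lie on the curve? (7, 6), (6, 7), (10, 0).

0

(7, 6): 6² ≡ 3, rhs ≡ 0 → off.
(6, 7): 7² ≡ 5, rhs ≡ 3 → off.
(10, 0): 0² ≡ 0, rhs ≡ 3 → off.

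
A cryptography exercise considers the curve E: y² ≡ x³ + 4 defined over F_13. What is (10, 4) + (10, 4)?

(5, 8)

tangent at (10, 4): λ = (3·10² + 0)/(2·4) ≡ 1/8. 8⁻¹ ≡ 5 (mod 13), so λ ≡ 1·5 ≡ 5.
  x = λ² - 10 - 10 = 25 - 20 ≡ 5; y = λ·(10 - 5) - 4 ≡ 8. → (5, 8)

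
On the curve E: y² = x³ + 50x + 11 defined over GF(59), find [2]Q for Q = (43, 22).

(53, 12)

tangent at (43, 22): λ = (3·43² + 50)/(2·22) ≡ 51/44. 44⁻¹ ≡ 55 (mod 59) since 44·55 = 2420 ≡ 1, so λ ≡ 51·55 ≡ 32.
  x = λ² - 43 - 43 = 1024 - 86 ≡ 53; y = λ·(43 - 53) - 22 ≡ 12. → (53, 12)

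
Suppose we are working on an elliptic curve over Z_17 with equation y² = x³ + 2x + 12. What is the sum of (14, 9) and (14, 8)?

O

The two points share x = 14 and their y-coordinates satisfy 9 + 8 ≡ 0 (mod 17), so they are inverses. Their sum is the point at infinity.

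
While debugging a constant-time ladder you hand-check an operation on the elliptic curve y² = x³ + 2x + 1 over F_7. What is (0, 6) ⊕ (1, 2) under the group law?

(0, 6) + (1, 2). λ = (2 - 6)/(1 - 0) ≡ 3/1 mod 7. 1⁻¹ ≡ 1 (mod 7), so λ ≡ 3.
  x = λ² - 0 - 1 = 9 - 1 ≡ 1; y = λ·(0 - 1) - 6 ≡ 5. → (1, 5)

(1, 5)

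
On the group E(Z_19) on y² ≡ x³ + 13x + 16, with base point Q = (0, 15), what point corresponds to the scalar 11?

Repeated addition: build up to 11Q.
2Q: tangent at (0, 15): λ = (3·0² + 13)/(2·15) ≡ 13/11. 11⁻¹ ≡ 7 (mod 19) since 11·7 = 77 ≡ 1, so λ ≡ 13·7 ≡ 15.
  x = λ² - 0 - 0 = 225 - 0 ≡ 16; y = λ·(0 - 16) - 15 ≡ 11. → (16, 11)
3Q: (16, 11) + (0, 15). λ = (15 - 11)/(0 - 16) ≡ 4/3 mod 19. 3⁻¹ ≡ 13 (mod 19), so λ ≡ 14.
  x = λ² - 16 - 0 = 196 - 16 ≡ 9; y = λ·(16 - 9) - 11 ≡ 11. → (9, 11)
4Q: (9, 11) + (0, 15). λ = (15 - 11)/(0 - 9) ≡ 4/10 mod 19. 10⁻¹ ≡ 2 (mod 19), so λ ≡ 8.
  x = λ² - 9 - 0 = 64 - 9 ≡ 17; y = λ·(9 - 17) - 11 ≡ 1. → (17, 1)
5Q: (17, 1) + (0, 15). λ = (15 - 1)/(0 - 17) ≡ 14/2 mod 19. 2⁻¹ ≡ 10 (mod 19), so λ ≡ 7.
  x = λ² - 17 - 0 = 49 - 17 ≡ 13; y = λ·(17 - 13) - 1 ≡ 8. → (13, 8)
6Q: (13, 8) + (0, 15). λ = (15 - 8)/(0 - 13) ≡ 7/6 mod 19. 6⁻¹ ≡ 16 (mod 19) since 6·16 = 96 ≡ 1, so λ ≡ 17.
  x = λ² - 13 - 0 = 289 - 13 ≡ 10; y = λ·(13 - 10) - 8 ≡ 5. → (10, 5)
7Q: (10, 5) + (0, 15). λ = (15 - 5)/(0 - 10) ≡ 10/9 mod 19. 9⁻¹ ≡ 17 (mod 19), so λ ≡ 18.
  x = λ² - 10 - 0 = 324 - 10 ≡ 10; y = λ·(10 - 10) - 5 ≡ 14. → (10, 14)
8Q: (10, 14) + (0, 15). λ = (15 - 14)/(0 - 10) ≡ 1/9 mod 19. 9⁻¹ ≡ 17 (mod 19) since 9·17 = 153 ≡ 1, so λ ≡ 17.
  x = λ² - 10 - 0 = 289 - 10 ≡ 13; y = λ·(10 - 13) - 14 ≡ 11. → (13, 11)
9Q: (13, 11) + (0, 15). λ = (15 - 11)/(0 - 13) ≡ 4/6 mod 19. 6⁻¹ ≡ 16 (mod 19), so λ ≡ 7.
  x = λ² - 13 - 0 = 49 - 13 ≡ 17; y = λ·(13 - 17) - 11 ≡ 18. → (17, 18)
10Q: (17, 18) + (0, 15). λ = (15 - 18)/(0 - 17) ≡ 16/2 mod 19. 2⁻¹ ≡ 10 (mod 19), so λ ≡ 8.
  x = λ² - 17 - 0 = 64 - 17 ≡ 9; y = λ·(17 - 9) - 18 ≡ 8. → (9, 8)
11Q: (9, 8) + (0, 15). λ = (15 - 8)/(0 - 9) ≡ 7/10 mod 19. 10⁻¹ ≡ 2 (mod 19), so λ ≡ 14.
  x = λ² - 9 - 0 = 196 - 9 ≡ 16; y = λ·(9 - 16) - 8 ≡ 8. → (16, 8)

(16, 8)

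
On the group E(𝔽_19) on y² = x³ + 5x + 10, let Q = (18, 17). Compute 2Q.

tangent at (18, 17): λ = (3·18² + 5)/(2·17) ≡ 8/15. 15⁻¹ ≡ 14 (mod 19), so λ ≡ 8·14 ≡ 17.
  x = λ² - 18 - 18 = 289 - 36 ≡ 6; y = λ·(18 - 6) - 17 ≡ 16. → (6, 16)

(6, 16)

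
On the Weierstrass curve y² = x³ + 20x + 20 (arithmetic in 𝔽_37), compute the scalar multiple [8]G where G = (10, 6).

(16, 12)

Repeated addition: build up to 8G.
2G: tangent at (10, 6): λ = (3·10² + 20)/(2·6) ≡ 24/12. 12⁻¹ ≡ 34 (mod 37) since 12·34 = 408 ≡ 1, so λ ≡ 24·34 ≡ 2.
  x = λ² - 10 - 10 = 4 - 20 ≡ 21; y = λ·(10 - 21) - 6 ≡ 9. → (21, 9)
3G: (21, 9) + (10, 6). λ = (6 - 9)/(10 - 21) ≡ 34/26 mod 37. 26⁻¹ ≡ 10 (mod 37) since 26·10 = 260 ≡ 1, so λ ≡ 7.
  x = λ² - 21 - 10 = 49 - 31 ≡ 18; y = λ·(21 - 18) - 9 ≡ 12. → (18, 12)
4G: (18, 12) + (10, 6). λ = (6 - 12)/(10 - 18) ≡ 31/29 mod 37. 29⁻¹ ≡ 23 (mod 37), so λ ≡ 10.
  x = λ² - 18 - 10 = 100 - 28 ≡ 35; y = λ·(18 - 35) - 12 ≡ 3. → (35, 3)
5G: (35, 3) + (10, 6). λ = (6 - 3)/(10 - 35) ≡ 3/12 mod 37. 12⁻¹ ≡ 34 (mod 37), so λ ≡ 28.
  x = λ² - 35 - 10 = 784 - 45 ≡ 36; y = λ·(35 - 36) - 3 ≡ 6. → (36, 6)
6G: (36, 6) + (10, 6). λ = (6 - 6)/(10 - 36) ≡ 0/11 mod 37. 11⁻¹ ≡ 27 (mod 37) since 11·27 = 297 ≡ 1, so λ ≡ 0.
  x = λ² - 36 - 10 = 0 - 46 ≡ 28; y = λ·(36 - 28) - 6 ≡ 31. → (28, 31)
7G: (28, 31) + (10, 6). λ = (6 - 31)/(10 - 28) ≡ 12/19 mod 37. 19⁻¹ ≡ 2 (mod 37) since 19·2 = 38 ≡ 1, so λ ≡ 24.
  x = λ² - 28 - 10 = 576 - 38 ≡ 20; y = λ·(28 - 20) - 31 ≡ 13. → (20, 13)
8G: (20, 13) + (10, 6). λ = (6 - 13)/(10 - 20) ≡ 30/27 mod 37. 27⁻¹ ≡ 11 (mod 37), so λ ≡ 34.
  x = λ² - 20 - 10 = 1156 - 30 ≡ 16; y = λ·(20 - 16) - 13 ≡ 12. → (16, 12)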